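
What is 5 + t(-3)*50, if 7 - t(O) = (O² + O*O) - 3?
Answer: -395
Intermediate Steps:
t(O) = 10 - 2*O² (t(O) = 7 - ((O² + O*O) - 3) = 7 - ((O² + O²) - 3) = 7 - (2*O² - 3) = 7 - (-3 + 2*O²) = 7 + (3 - 2*O²) = 10 - 2*O²)
5 + t(-3)*50 = 5 + (10 - 2*(-3)²)*50 = 5 + (10 - 2*9)*50 = 5 + (10 - 18)*50 = 5 - 8*50 = 5 - 400 = -395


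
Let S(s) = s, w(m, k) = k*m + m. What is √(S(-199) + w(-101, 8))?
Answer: 2*I*√277 ≈ 33.287*I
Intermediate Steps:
w(m, k) = m + k*m
√(S(-199) + w(-101, 8)) = √(-199 - 101*(1 + 8)) = √(-199 - 101*9) = √(-199 - 909) = √(-1108) = 2*I*√277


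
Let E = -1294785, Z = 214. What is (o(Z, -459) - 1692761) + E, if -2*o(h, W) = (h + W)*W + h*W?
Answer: -5989321/2 ≈ -2.9947e+6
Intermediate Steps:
o(h, W) = -W*h/2 - W*(W + h)/2 (o(h, W) = -((h + W)*W + h*W)/2 = -((W + h)*W + W*h)/2 = -(W*(W + h) + W*h)/2 = -(W*h + W*(W + h))/2 = -W*h/2 - W*(W + h)/2)
(o(Z, -459) - 1692761) + E = (-½*(-459)*(-459 + 2*214) - 1692761) - 1294785 = (-½*(-459)*(-459 + 428) - 1692761) - 1294785 = (-½*(-459)*(-31) - 1692761) - 1294785 = (-14229/2 - 1692761) - 1294785 = -3399751/2 - 1294785 = -5989321/2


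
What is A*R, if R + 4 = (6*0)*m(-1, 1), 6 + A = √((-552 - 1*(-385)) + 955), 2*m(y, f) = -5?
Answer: 24 - 8*√197 ≈ -88.285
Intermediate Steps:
m(y, f) = -5/2 (m(y, f) = (½)*(-5) = -5/2)
A = -6 + 2*√197 (A = -6 + √((-552 - 1*(-385)) + 955) = -6 + √((-552 + 385) + 955) = -6 + √(-167 + 955) = -6 + √788 = -6 + 2*√197 ≈ 22.071)
R = -4 (R = -4 + (6*0)*(-5/2) = -4 + 0*(-5/2) = -4 + 0 = -4)
A*R = (-6 + 2*√197)*(-4) = 24 - 8*√197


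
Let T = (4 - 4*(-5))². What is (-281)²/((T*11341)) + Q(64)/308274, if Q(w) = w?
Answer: 4126616323/335629001664 ≈ 0.012295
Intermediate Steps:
T = 576 (T = (4 + 20)² = 24² = 576)
(-281)²/((T*11341)) + Q(64)/308274 = (-281)²/((576*11341)) + 64/308274 = 78961/6532416 + 64*(1/308274) = 78961*(1/6532416) + 32/154137 = 78961/6532416 + 32/154137 = 4126616323/335629001664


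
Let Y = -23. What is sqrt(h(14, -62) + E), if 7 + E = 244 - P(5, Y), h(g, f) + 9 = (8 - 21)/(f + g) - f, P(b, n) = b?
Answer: sqrt(41079)/12 ≈ 16.890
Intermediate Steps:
h(g, f) = -9 - f - 13/(f + g) (h(g, f) = -9 + ((8 - 21)/(f + g) - f) = -9 + (-13/(f + g) - f) = -9 + (-f - 13/(f + g)) = -9 - f - 13/(f + g))
E = 232 (E = -7 + (244 - 1*5) = -7 + (244 - 5) = -7 + 239 = 232)
sqrt(h(14, -62) + E) = sqrt((-13 - 1*(-62)**2 - 9*(-62) - 9*14 - 1*(-62)*14)/(-62 + 14) + 232) = sqrt((-13 - 1*3844 + 558 - 126 + 868)/(-48) + 232) = sqrt(-(-13 - 3844 + 558 - 126 + 868)/48 + 232) = sqrt(-1/48*(-2557) + 232) = sqrt(2557/48 + 232) = sqrt(13693/48) = sqrt(41079)/12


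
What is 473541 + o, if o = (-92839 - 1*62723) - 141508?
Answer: 176471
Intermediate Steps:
o = -297070 (o = (-92839 - 62723) - 141508 = -155562 - 141508 = -297070)
473541 + o = 473541 - 297070 = 176471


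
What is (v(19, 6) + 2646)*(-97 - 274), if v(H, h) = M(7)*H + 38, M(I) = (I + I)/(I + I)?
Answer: -1002813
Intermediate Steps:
M(I) = 1 (M(I) = (2*I)/((2*I)) = (2*I)*(1/(2*I)) = 1)
v(H, h) = 38 + H (v(H, h) = 1*H + 38 = H + 38 = 38 + H)
(v(19, 6) + 2646)*(-97 - 274) = ((38 + 19) + 2646)*(-97 - 274) = (57 + 2646)*(-371) = 2703*(-371) = -1002813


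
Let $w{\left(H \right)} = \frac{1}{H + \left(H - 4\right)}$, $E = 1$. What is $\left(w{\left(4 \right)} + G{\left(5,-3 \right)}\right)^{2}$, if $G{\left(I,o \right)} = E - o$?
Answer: $\frac{289}{16} \approx 18.063$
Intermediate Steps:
$G{\left(I,o \right)} = 1 - o$
$w{\left(H \right)} = \frac{1}{-4 + 2 H}$ ($w{\left(H \right)} = \frac{1}{H + \left(-4 + H\right)} = \frac{1}{-4 + 2 H}$)
$\left(w{\left(4 \right)} + G{\left(5,-3 \right)}\right)^{2} = \left(\frac{1}{2 \left(-2 + 4\right)} + \left(1 - -3\right)\right)^{2} = \left(\frac{1}{2 \cdot 2} + \left(1 + 3\right)\right)^{2} = \left(\frac{1}{2} \cdot \frac{1}{2} + 4\right)^{2} = \left(\frac{1}{4} + 4\right)^{2} = \left(\frac{17}{4}\right)^{2} = \frac{289}{16}$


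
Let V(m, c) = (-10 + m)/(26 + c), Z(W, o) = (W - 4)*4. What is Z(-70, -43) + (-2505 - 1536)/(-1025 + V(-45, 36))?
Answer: -18576538/63605 ≈ -292.06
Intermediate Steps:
Z(W, o) = -16 + 4*W (Z(W, o) = (-4 + W)*4 = -16 + 4*W)
V(m, c) = (-10 + m)/(26 + c)
Z(-70, -43) + (-2505 - 1536)/(-1025 + V(-45, 36)) = (-16 + 4*(-70)) + (-2505 - 1536)/(-1025 + (-10 - 45)/(26 + 36)) = (-16 - 280) - 4041/(-1025 - 55/62) = -296 - 4041/(-1025 + (1/62)*(-55)) = -296 - 4041/(-1025 - 55/62) = -296 - 4041/(-63605/62) = -296 - 4041*(-62/63605) = -296 + 250542/63605 = -18576538/63605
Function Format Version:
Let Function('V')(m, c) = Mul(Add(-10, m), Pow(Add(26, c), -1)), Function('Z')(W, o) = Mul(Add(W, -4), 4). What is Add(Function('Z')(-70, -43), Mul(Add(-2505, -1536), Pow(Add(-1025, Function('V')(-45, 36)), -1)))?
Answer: Rational(-18576538, 63605) ≈ -292.06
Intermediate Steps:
Function('Z')(W, o) = Add(-16, Mul(4, W)) (Function('Z')(W, o) = Mul(Add(-4, W), 4) = Add(-16, Mul(4, W)))
Function('V')(m, c) = Mul(Pow(Add(26, c), -1), Add(-10, m))
Add(Function('Z')(-70, -43), Mul(Add(-2505, -1536), Pow(Add(-1025, Function('V')(-45, 36)), -1))) = Add(Add(-16, Mul(4, -70)), Mul(Add(-2505, -1536), Pow(Add(-1025, Mul(Pow(Add(26, 36), -1), Add(-10, -45))), -1))) = Add(Add(-16, -280), Mul(-4041, Pow(Add(-1025, Mul(Pow(62, -1), -55)), -1))) = Add(-296, Mul(-4041, Pow(Add(-1025, Mul(Rational(1, 62), -55)), -1))) = Add(-296, Mul(-4041, Pow(Add(-1025, Rational(-55, 62)), -1))) = Add(-296, Mul(-4041, Pow(Rational(-63605, 62), -1))) = Add(-296, Mul(-4041, Rational(-62, 63605))) = Add(-296, Rational(250542, 63605)) = Rational(-18576538, 63605)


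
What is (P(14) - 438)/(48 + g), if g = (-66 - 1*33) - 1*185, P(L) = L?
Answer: 106/59 ≈ 1.7966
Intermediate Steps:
g = -284 (g = (-66 - 33) - 185 = -99 - 185 = -284)
(P(14) - 438)/(48 + g) = (14 - 438)/(48 - 284) = -424/(-236) = -424*(-1/236) = 106/59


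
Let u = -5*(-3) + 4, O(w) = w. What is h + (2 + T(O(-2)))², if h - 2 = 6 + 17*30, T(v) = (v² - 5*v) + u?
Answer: 1743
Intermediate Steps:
u = 19 (u = 15 + 4 = 19)
T(v) = 19 + v² - 5*v (T(v) = (v² - 5*v) + 19 = 19 + v² - 5*v)
h = 518 (h = 2 + (6 + 17*30) = 2 + (6 + 510) = 2 + 516 = 518)
h + (2 + T(O(-2)))² = 518 + (2 + (19 + (-2)² - 5*(-2)))² = 518 + (2 + (19 + 4 + 10))² = 518 + (2 + 33)² = 518 + 35² = 518 + 1225 = 1743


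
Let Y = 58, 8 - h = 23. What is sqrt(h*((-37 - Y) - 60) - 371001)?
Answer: 42*I*sqrt(209) ≈ 607.19*I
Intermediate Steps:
h = -15 (h = 8 - 1*23 = 8 - 23 = -15)
sqrt(h*((-37 - Y) - 60) - 371001) = sqrt(-15*((-37 - 1*58) - 60) - 371001) = sqrt(-15*((-37 - 58) - 60) - 371001) = sqrt(-15*(-95 - 60) - 371001) = sqrt(-15*(-155) - 371001) = sqrt(2325 - 371001) = sqrt(-368676) = 42*I*sqrt(209)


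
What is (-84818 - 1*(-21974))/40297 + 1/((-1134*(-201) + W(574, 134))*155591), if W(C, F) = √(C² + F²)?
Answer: -253999941166956483249/162870530669434003474 - √86858/4041753248863042 ≈ -1.5595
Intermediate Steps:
(-84818 - 1*(-21974))/40297 + 1/((-1134*(-201) + W(574, 134))*155591) = (-84818 - 1*(-21974))/40297 + 1/((-1134*(-201) + √(574² + 134²))*155591) = (-84818 + 21974)*(1/40297) + (1/155591)/(227934 + √(329476 + 17956)) = -62844*1/40297 + (1/155591)/(227934 + √347432) = -62844/40297 + (1/155591)/(227934 + 2*√86858) = -62844/40297 + 1/(155591*(227934 + 2*√86858))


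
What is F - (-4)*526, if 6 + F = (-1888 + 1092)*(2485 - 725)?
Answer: -1398862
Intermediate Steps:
F = -1400966 (F = -6 + (-1888 + 1092)*(2485 - 725) = -6 - 796*1760 = -6 - 1400960 = -1400966)
F - (-4)*526 = -1400966 - (-4)*526 = -1400966 - 1*(-2104) = -1400966 + 2104 = -1398862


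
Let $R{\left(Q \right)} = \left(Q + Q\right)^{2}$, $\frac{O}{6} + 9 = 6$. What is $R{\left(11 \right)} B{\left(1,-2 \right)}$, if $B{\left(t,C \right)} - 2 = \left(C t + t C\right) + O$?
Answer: $-9680$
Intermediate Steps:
$O = -18$ ($O = -54 + 6 \cdot 6 = -54 + 36 = -18$)
$B{\left(t,C \right)} = -16 + 2 C t$ ($B{\left(t,C \right)} = 2 - \left(18 - C t - t C\right) = 2 + \left(\left(C t + C t\right) - 18\right) = 2 + \left(2 C t - 18\right) = 2 + \left(-18 + 2 C t\right) = -16 + 2 C t$)
$R{\left(Q \right)} = 4 Q^{2}$ ($R{\left(Q \right)} = \left(2 Q\right)^{2} = 4 Q^{2}$)
$R{\left(11 \right)} B{\left(1,-2 \right)} = 4 \cdot 11^{2} \left(-16 + 2 \left(-2\right) 1\right) = 4 \cdot 121 \left(-16 - 4\right) = 484 \left(-20\right) = -9680$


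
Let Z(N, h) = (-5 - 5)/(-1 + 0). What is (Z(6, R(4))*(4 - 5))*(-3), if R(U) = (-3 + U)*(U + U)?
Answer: 30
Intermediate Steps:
R(U) = 2*U*(-3 + U) (R(U) = (-3 + U)*(2*U) = 2*U*(-3 + U))
Z(N, h) = 10 (Z(N, h) = -10/(-1) = -10*(-1) = 10)
(Z(6, R(4))*(4 - 5))*(-3) = (10*(4 - 5))*(-3) = (10*(-1))*(-3) = -10*(-3) = 30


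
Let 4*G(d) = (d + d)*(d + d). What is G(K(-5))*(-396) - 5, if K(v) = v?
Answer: -9905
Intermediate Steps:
G(d) = d**2 (G(d) = ((d + d)*(d + d))/4 = ((2*d)*(2*d))/4 = (4*d**2)/4 = d**2)
G(K(-5))*(-396) - 5 = (-5)**2*(-396) - 5 = 25*(-396) - 5 = -9900 - 5 = -9905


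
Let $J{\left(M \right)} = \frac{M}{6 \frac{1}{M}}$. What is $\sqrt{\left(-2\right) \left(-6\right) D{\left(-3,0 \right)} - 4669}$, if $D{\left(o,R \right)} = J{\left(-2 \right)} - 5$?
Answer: $i \sqrt{4721} \approx 68.709 i$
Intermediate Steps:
$J{\left(M \right)} = \frac{M^{2}}{6}$ ($J{\left(M \right)} = M \frac{M}{6} = \frac{M^{2}}{6}$)
$D{\left(o,R \right)} = - \frac{13}{3}$ ($D{\left(o,R \right)} = \frac{\left(-2\right)^{2}}{6} - 5 = \frac{1}{6} \cdot 4 - 5 = \frac{2}{3} - 5 = - \frac{13}{3}$)
$\sqrt{\left(-2\right) \left(-6\right) D{\left(-3,0 \right)} - 4669} = \sqrt{\left(-2\right) \left(-6\right) \left(- \frac{13}{3}\right) - 4669} = \sqrt{12 \left(- \frac{13}{3}\right) - 4669} = \sqrt{-52 - 4669} = \sqrt{-4721} = i \sqrt{4721}$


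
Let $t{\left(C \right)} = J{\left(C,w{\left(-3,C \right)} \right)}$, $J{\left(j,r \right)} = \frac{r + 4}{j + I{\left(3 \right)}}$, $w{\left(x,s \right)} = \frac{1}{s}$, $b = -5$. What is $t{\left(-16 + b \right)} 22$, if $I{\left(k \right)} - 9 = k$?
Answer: $- \frac{1826}{189} \approx -9.6614$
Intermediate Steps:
$I{\left(k \right)} = 9 + k$
$J{\left(j,r \right)} = \frac{4 + r}{12 + j}$ ($J{\left(j,r \right)} = \frac{r + 4}{j + \left(9 + 3\right)} = \frac{4 + r}{j + 12} = \frac{4 + r}{12 + j}$)
$t{\left(C \right)} = \frac{4 + \frac{1}{C}}{12 + C}$
$t{\left(-16 + b \right)} 22 = \frac{1 + 4 \left(-16 - 5\right)}{\left(-16 - 5\right) \left(12 - 21\right)} 22 = \frac{1 + 4 \left(-21\right)}{\left(-21\right) \left(12 - 21\right)} 22 = - \frac{1 - 84}{21 \left(-9\right)} 22 = \left(- \frac{1}{21}\right) \left(- \frac{1}{9}\right) \left(-83\right) 22 = \left(- \frac{83}{189}\right) 22 = - \frac{1826}{189}$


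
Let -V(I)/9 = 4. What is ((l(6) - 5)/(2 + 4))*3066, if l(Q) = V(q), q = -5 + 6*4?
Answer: -20951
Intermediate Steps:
q = 19 (q = -5 + 24 = 19)
V(I) = -36 (V(I) = -9*4 = -36)
l(Q) = -36
((l(6) - 5)/(2 + 4))*3066 = ((-36 - 5)/(2 + 4))*3066 = -41/6*3066 = -20951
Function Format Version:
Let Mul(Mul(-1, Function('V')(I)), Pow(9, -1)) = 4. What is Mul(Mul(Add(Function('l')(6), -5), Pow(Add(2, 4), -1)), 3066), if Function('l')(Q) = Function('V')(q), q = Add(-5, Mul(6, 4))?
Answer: -20951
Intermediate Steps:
q = 19 (q = Add(-5, 24) = 19)
Function('V')(I) = -36 (Function('V')(I) = Mul(-9, 4) = -36)
Function('l')(Q) = -36
Mul(Mul(Add(Function('l')(6), -5), Pow(Add(2, 4), -1)), 3066) = Mul(Mul(Add(-36, -5), Pow(Add(2, 4), -1)), 3066) = Mul(Mul(-41, Pow(6, -1)), 3066) = Mul(Mul(-41, Rational(1, 6)), 3066) = Mul(Rational(-41, 6), 3066) = -20951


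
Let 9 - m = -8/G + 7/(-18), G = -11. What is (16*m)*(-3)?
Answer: -13720/33 ≈ -415.76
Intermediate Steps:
m = 1715/198 (m = 9 - (-8/(-11) + 7/(-18)) = 9 - (-8*(-1/11) + 7*(-1/18)) = 9 - (8/11 - 7/18) = 9 - 1*67/198 = 9 - 67/198 = 1715/198 ≈ 8.6616)
(16*m)*(-3) = (16*(1715/198))*(-3) = (13720/99)*(-3) = -13720/33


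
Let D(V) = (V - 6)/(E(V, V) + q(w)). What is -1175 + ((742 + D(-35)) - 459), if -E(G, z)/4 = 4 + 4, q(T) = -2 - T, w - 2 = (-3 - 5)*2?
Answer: -17799/20 ≈ -889.95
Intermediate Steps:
w = -14 (w = 2 + (-3 - 5)*2 = 2 - 8*2 = 2 - 16 = -14)
E(G, z) = -32 (E(G, z) = -4*(4 + 4) = -4*8 = -32)
D(V) = 3/10 - V/20 (D(V) = (V - 6)/(-32 + (-2 - 1*(-14))) = (-6 + V)/(-32 + (-2 + 14)) = (-6 + V)/(-32 + 12) = (-6 + V)/(-20) = (-6 + V)*(-1/20) = 3/10 - V/20)
-1175 + ((742 + D(-35)) - 459) = -1175 + ((742 + (3/10 - 1/20*(-35))) - 459) = -1175 + ((742 + (3/10 + 7/4)) - 459) = -1175 + ((742 + 41/20) - 459) = -1175 + (14881/20 - 459) = -1175 + 5701/20 = -17799/20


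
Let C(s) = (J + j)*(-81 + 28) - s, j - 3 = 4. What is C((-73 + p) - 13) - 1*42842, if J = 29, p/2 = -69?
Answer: -44526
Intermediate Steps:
j = 7 (j = 3 + 4 = 7)
p = -138 (p = 2*(-69) = -138)
C(s) = -1908 - s (C(s) = (29 + 7)*(-81 + 28) - s = 36*(-53) - s = -1908 - s)
C((-73 + p) - 13) - 1*42842 = (-1908 - ((-73 - 138) - 13)) - 1*42842 = (-1908 - (-211 - 13)) - 42842 = (-1908 - 1*(-224)) - 42842 = (-1908 + 224) - 42842 = -1684 - 42842 = -44526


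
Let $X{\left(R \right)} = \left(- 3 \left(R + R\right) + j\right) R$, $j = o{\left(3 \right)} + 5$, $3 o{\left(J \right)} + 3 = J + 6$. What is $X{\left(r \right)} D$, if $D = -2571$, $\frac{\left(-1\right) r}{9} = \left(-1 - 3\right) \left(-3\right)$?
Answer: $181872540$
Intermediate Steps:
$o{\left(J \right)} = 1 + \frac{J}{3}$ ($o{\left(J \right)} = -1 + \frac{J + 6}{3} = -1 + \frac{6 + J}{3} = -1 + \left(2 + \frac{J}{3}\right) = 1 + \frac{J}{3}$)
$r = -108$ ($r = - 9 \left(-1 - 3\right) \left(-3\right) = - 9 \left(\left(-4\right) \left(-3\right)\right) = \left(-9\right) 12 = -108$)
$j = 7$ ($j = \left(1 + \frac{1}{3} \cdot 3\right) + 5 = \left(1 + 1\right) + 5 = 2 + 5 = 7$)
$X{\left(R \right)} = R \left(7 - 6 R\right)$ ($X{\left(R \right)} = \left(- 3 \left(R + R\right) + 7\right) R = \left(- 3 \cdot 2 R + 7\right) R = \left(- 6 R + 7\right) R = \left(7 - 6 R\right) R = R \left(7 - 6 R\right)$)
$X{\left(r \right)} D = - 108 \left(7 - -648\right) \left(-2571\right) = - 108 \left(7 + 648\right) \left(-2571\right) = \left(-108\right) 655 \left(-2571\right) = \left(-70740\right) \left(-2571\right) = 181872540$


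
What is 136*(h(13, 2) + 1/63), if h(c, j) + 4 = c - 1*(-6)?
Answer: 128656/63 ≈ 2042.2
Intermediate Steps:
h(c, j) = 2 + c (h(c, j) = -4 + (c - 1*(-6)) = -4 + (c + 6) = -4 + (6 + c) = 2 + c)
136*(h(13, 2) + 1/63) = 136*((2 + 13) + 1/63) = 136*(15 + 1/63) = 136*(946/63) = 128656/63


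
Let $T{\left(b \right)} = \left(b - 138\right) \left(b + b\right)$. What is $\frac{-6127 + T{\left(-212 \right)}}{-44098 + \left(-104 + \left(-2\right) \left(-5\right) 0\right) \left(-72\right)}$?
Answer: $- \frac{142273}{36610} \approx -3.8862$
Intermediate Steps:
$T{\left(b \right)} = 2 b \left(-138 + b\right)$ ($T{\left(b \right)} = \left(-138 + b\right) 2 b = 2 b \left(-138 + b\right)$)
$\frac{-6127 + T{\left(-212 \right)}}{-44098 + \left(-104 + \left(-2\right) \left(-5\right) 0\right) \left(-72\right)} = \frac{-6127 + 2 \left(-212\right) \left(-138 - 212\right)}{-44098 + \left(-104 + \left(-2\right) \left(-5\right) 0\right) \left(-72\right)} = \frac{-6127 + 2 \left(-212\right) \left(-350\right)}{-44098 + \left(-104 + 10 \cdot 0\right) \left(-72\right)} = \frac{-6127 + 148400}{-44098 + \left(-104 + 0\right) \left(-72\right)} = \frac{142273}{-44098 - -7488} = \frac{142273}{-44098 + 7488} = \frac{142273}{-36610} = 142273 \left(- \frac{1}{36610}\right) = - \frac{142273}{36610}$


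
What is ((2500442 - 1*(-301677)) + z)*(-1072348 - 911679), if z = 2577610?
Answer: -10673527588683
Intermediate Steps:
((2500442 - 1*(-301677)) + z)*(-1072348 - 911679) = ((2500442 - 1*(-301677)) + 2577610)*(-1072348 - 911679) = ((2500442 + 301677) + 2577610)*(-1984027) = (2802119 + 2577610)*(-1984027) = 5379729*(-1984027) = -10673527588683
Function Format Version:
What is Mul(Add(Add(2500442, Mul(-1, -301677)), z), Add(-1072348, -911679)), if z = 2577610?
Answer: -10673527588683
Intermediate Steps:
Mul(Add(Add(2500442, Mul(-1, -301677)), z), Add(-1072348, -911679)) = Mul(Add(Add(2500442, Mul(-1, -301677)), 2577610), Add(-1072348, -911679)) = Mul(Add(Add(2500442, 301677), 2577610), -1984027) = Mul(Add(2802119, 2577610), -1984027) = Mul(5379729, -1984027) = -10673527588683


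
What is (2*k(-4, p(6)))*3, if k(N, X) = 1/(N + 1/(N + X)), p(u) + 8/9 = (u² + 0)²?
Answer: -69720/46471 ≈ -1.5003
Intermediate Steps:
p(u) = -8/9 + u⁴ (p(u) = -8/9 + (u² + 0)² = -8/9 + (u²)² = -8/9 + u⁴)
(2*k(-4, p(6)))*3 = (2*((-4 + (-8/9 + 6⁴))/(1 + (-4)² - 4*(-8/9 + 6⁴))))*3 = (2*((-4 + (-8/9 + 1296))/(1 + 16 - 4*(-8/9 + 1296))))*3 = (2*((-4 + 11656/9)/(1 + 16 - 4*11656/9)))*3 = (2*((11620/9)/(1 + 16 - 46624/9)))*3 = (2*((11620/9)/(-46471/9)))*3 = (2*(-9/46471*11620/9))*3 = (2*(-11620/46471))*3 = -23240/46471*3 = -69720/46471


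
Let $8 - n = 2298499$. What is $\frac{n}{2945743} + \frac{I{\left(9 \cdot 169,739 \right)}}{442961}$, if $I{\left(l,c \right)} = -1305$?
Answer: $- \frac{1021986066466}{1304849265023} \approx -0.78322$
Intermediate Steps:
$n = -2298491$ ($n = 8 - 2298499 = -2298491$)
$\frac{n}{2945743} + \frac{I{\left(9 \cdot 169,739 \right)}}{442961} = - \frac{2298491}{2945743} - \frac{1305}{442961} = - \frac{1021986066466}{1304849265023}$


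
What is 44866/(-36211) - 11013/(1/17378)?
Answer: -6930202954720/36211 ≈ -1.9138e+8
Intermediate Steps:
44866/(-36211) - 11013/(1/17378) = 44866*(-1/36211) - 11013/1/17378 = -44866/36211 - 11013*17378 = -44866/36211 - 191383914 = -6930202954720/36211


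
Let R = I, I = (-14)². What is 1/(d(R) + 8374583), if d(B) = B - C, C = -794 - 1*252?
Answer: 1/8375825 ≈ 1.1939e-7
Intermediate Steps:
C = -1046 (C = -794 - 252 = -1046)
I = 196
R = 196
d(B) = 1046 + B (d(B) = B - 1*(-1046) = B + 1046 = 1046 + B)
1/(d(R) + 8374583) = 1/((1046 + 196) + 8374583) = 1/(1242 + 8374583) = 1/8375825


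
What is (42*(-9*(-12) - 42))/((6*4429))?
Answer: 462/4429 ≈ 0.10431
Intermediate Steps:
(42*(-9*(-12) - 42))/((6*4429)) = (42*(108 - 42))/26574 = (42*66)*(1/26574) = 2772*(1/26574) = 462/4429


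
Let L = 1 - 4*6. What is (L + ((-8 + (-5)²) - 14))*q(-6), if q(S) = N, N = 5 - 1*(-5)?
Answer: -200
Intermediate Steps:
L = -23 (L = 1 - 24 = -23)
N = 10 (N = 5 + 5 = 10)
q(S) = 10
(L + ((-8 + (-5)²) - 14))*q(-6) = (-23 + ((-8 + (-5)²) - 14))*10 = (-23 + ((-8 + 25) - 14))*10 = (-23 + (17 - 14))*10 = (-23 + 3)*10 = -20*10 = -200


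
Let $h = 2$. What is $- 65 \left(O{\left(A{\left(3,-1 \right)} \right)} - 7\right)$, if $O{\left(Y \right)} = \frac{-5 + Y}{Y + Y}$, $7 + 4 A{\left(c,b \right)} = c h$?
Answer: $- \frac{455}{2} \approx -227.5$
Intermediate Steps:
$A{\left(c,b \right)} = - \frac{7}{4} + \frac{c}{2}$ ($A{\left(c,b \right)} = - \frac{7}{4} + \frac{c 2}{4} = - \frac{7}{4} + \frac{2 c}{4} = - \frac{7}{4} + \frac{c}{2}$)
$O{\left(Y \right)} = \frac{-5 + Y}{2 Y}$
$- 65 \left(O{\left(A{\left(3,-1 \right)} \right)} - 7\right) = - 65 \left(\frac{-5 + \left(- \frac{7}{4} + \frac{1}{2} \cdot 3\right)}{2 \left(- \frac{7}{4} + \frac{1}{2} \cdot 3\right)} - 7\right) = - 65 \left(\frac{-5 + \left(- \frac{7}{4} + \frac{3}{2}\right)}{2 \left(- \frac{7}{4} + \frac{3}{2}\right)} - 7\right) = - 65 \left(\frac{-5 - \frac{1}{4}}{2 \left(- \frac{1}{4}\right)} - 7\right) = - 65 \left(\frac{1}{2} \left(-4\right) \left(- \frac{21}{4}\right) - 7\right) = - 65 \left(\frac{21}{2} - 7\right) = \left(-65\right) \frac{7}{2} = - \frac{455}{2}$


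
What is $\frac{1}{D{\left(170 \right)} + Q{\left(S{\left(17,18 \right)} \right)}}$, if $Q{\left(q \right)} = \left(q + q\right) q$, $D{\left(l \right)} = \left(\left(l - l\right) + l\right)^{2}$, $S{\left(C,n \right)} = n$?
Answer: $\frac{1}{29548} \approx 3.3843 \cdot 10^{-5}$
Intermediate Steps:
$D{\left(l \right)} = l^{2}$ ($D{\left(l \right)} = \left(0 + l\right)^{2} = l^{2}$)
$Q{\left(q \right)} = 2 q^{2}$ ($Q{\left(q \right)} = 2 q q = 2 q^{2}$)
$\frac{1}{D{\left(170 \right)} + Q{\left(S{\left(17,18 \right)} \right)}} = \frac{1}{170^{2} + 2 \cdot 18^{2}} = \frac{1}{28900 + 2 \cdot 324} = \frac{1}{28900 + 648} = \frac{1}{29548}$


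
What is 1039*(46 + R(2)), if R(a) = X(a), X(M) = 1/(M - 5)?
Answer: 142343/3 ≈ 47448.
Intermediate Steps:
X(M) = 1/(-5 + M)
R(a) = 1/(-5 + a)
1039*(46 + R(2)) = 1039*(46 + 1/(-5 + 2)) = 1039*(46 + 1/(-3)) = 1039*(46 - 1/3) = 1039*(137/3) = 142343/3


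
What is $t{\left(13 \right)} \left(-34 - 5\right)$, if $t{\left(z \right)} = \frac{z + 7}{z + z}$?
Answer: $-30$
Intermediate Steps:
$t{\left(z \right)} = \frac{7 + z}{2 z}$
$t{\left(13 \right)} \left(-34 - 5\right) = \frac{7 + 13}{2 \cdot 13} \left(-34 - 5\right) = \frac{1}{2} \cdot \frac{1}{13} \cdot 20 \left(-39\right) = \frac{10}{13} \left(-39\right) = -30$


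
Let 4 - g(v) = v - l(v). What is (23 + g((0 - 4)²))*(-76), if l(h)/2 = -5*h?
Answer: 11324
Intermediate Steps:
l(h) = -10*h (l(h) = 2*(-5*h) = -10*h)
g(v) = 4 - 11*v (g(v) = 4 - (v - (-10)*v) = 4 - (v + 10*v) = 4 - 11*v)
(23 + g((0 - 4)²))*(-76) = (23 + (4 - 11*(0 - 4)²))*(-76) = (23 + (4 - 11*(-4)²))*(-76) = (23 + (4 - 11*16))*(-76) = (23 + (4 - 176))*(-76) = (23 - 172)*(-76) = -149*(-76) = 11324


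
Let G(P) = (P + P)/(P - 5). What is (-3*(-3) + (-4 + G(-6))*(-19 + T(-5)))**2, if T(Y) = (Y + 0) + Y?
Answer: 1054729/121 ≈ 8716.8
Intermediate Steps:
T(Y) = 2*Y (T(Y) = Y + Y = 2*Y)
G(P) = 2*P/(-5 + P) (G(P) = (2*P)/(-5 + P) = 2*P/(-5 + P))
(-3*(-3) + (-4 + G(-6))*(-19 + T(-5)))**2 = (-3*(-3) + (-4 + 2*(-6)/(-5 - 6))*(-19 + 2*(-5)))**2 = (9 + (-4 + 2*(-6)/(-11))*(-19 - 10))**2 = (9 + (-4 + 2*(-6)*(-1/11))*(-29))**2 = (9 + (-4 + 12/11)*(-29))**2 = (9 - 32/11*(-29))**2 = (9 + 928/11)**2 = (1027/11)**2 = 1054729/121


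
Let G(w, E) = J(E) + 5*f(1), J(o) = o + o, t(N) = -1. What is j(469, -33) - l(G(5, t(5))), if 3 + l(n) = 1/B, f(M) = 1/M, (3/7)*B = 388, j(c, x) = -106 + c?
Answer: 994053/2716 ≈ 366.00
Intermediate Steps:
B = 2716/3 (B = (7/3)*388 = 2716/3 ≈ 905.33)
J(o) = 2*o
G(w, E) = 5 + 2*E (G(w, E) = 2*E + 5/1 = 2*E + 5*1 = 2*E + 5 = 5 + 2*E)
l(n) = -8145/2716 (l(n) = -3 + 1/(2716/3) = -3 + 3/2716 = -8145/2716)
j(469, -33) - l(G(5, t(5))) = (-106 + 469) - 1*(-8145/2716) = 363 + 8145/2716 = 994053/2716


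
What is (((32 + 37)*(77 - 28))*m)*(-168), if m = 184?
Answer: -104513472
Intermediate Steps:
(((32 + 37)*(77 - 28))*m)*(-168) = (((32 + 37)*(77 - 28))*184)*(-168) = ((69*49)*184)*(-168) = (3381*184)*(-168) = 622104*(-168) = -104513472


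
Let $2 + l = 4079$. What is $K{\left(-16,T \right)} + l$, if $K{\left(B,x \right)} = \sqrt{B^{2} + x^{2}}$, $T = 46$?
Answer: $4077 + 2 \sqrt{593} \approx 4125.7$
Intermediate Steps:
$l = 4077$ ($l = -2 + 4079 = 4077$)
$K{\left(-16,T \right)} + l = \sqrt{\left(-16\right)^{2} + 46^{2}} + 4077 = \sqrt{256 + 2116} + 4077 = \sqrt{2372} + 4077 = 2 \sqrt{593} + 4077 = 4077 + 2 \sqrt{593}$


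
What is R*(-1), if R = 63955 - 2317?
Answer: -61638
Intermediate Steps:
R = 61638
R*(-1) = 61638*(-1) = -61638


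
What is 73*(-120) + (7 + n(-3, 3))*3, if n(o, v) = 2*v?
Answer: -8721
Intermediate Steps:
73*(-120) + (7 + n(-3, 3))*3 = 73*(-120) + (7 + 2*3)*3 = -8760 + (7 + 6)*3 = -8760 + 13*3 = -8760 + 39 = -8721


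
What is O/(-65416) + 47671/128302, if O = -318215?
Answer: 21973033533/4196501816 ≈ 5.2360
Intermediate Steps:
O/(-65416) + 47671/128302 = -318215/(-65416) + 47671/128302 = -318215*(-1/65416) + 47671*(1/128302) = 318215/65416 + 47671/128302 = 21973033533/4196501816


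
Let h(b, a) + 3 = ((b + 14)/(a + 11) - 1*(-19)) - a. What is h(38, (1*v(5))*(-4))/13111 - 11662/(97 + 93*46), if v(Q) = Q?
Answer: -196416334/73749375 ≈ -2.6633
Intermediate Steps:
h(b, a) = 16 - a + (14 + b)/(11 + a) (h(b, a) = -3 + (((b + 14)/(a + 11) - 1*(-19)) - a) = -3 + (((14 + b)/(11 + a) + 19) - a) = -3 + ((19 + (14 + b)/(11 + a)) - a) = -3 + (19 - a + (14 + b)/(11 + a)) = 16 - a + (14 + b)/(11 + a))
h(38, (1*v(5))*(-4))/13111 - 11662/(97 + 93*46) = ((190 + 38 - ((1*5)*(-4))² + 5*((1*5)*(-4)))/(11 + (1*5)*(-4)))/13111 - 11662/(97 + 93*46) = ((190 + 38 - (5*(-4))² + 5*(5*(-4)))/(11 + 5*(-4)))*(1/13111) - 11662/(97 + 4278) = ((190 + 38 - 1*(-20)² + 5*(-20))/(11 - 20))*(1/13111) - 11662/4375 = ((190 + 38 - 1*400 - 100)/(-9))*(1/13111) - 11662*1/4375 = -(190 + 38 - 400 - 100)/9*(1/13111) - 1666/625 = -⅑*(-272)*(1/13111) - 1666/625 = (272/9)*(1/13111) - 1666/625 = 272/117999 - 1666/625 = -196416334/73749375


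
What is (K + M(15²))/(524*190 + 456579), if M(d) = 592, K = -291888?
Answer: -291296/556139 ≈ -0.52378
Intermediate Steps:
(K + M(15²))/(524*190 + 456579) = (-291888 + 592)/(524*190 + 456579) = -291296/(99560 + 456579) = -291296/556139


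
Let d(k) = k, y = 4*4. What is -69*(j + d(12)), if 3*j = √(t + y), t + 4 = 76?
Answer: -828 - 46*√22 ≈ -1043.8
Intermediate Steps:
t = 72 (t = -4 + 76 = 72)
y = 16
j = 2*√22/3 (j = √(72 + 16)/3 = √88/3 = (2*√22)/3 = 2*√22/3 ≈ 3.1269)
-69*(j + d(12)) = -69*(2*√22/3 + 12) = -69*(12 + 2*√22/3) = -828 - 46*√22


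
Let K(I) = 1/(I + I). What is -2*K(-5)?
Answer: ⅕ ≈ 0.20000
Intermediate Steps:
K(I) = 1/(2*I)
-2*K(-5) = -1/(-5) = -(-1)/5 = -2*(-⅒) = ⅕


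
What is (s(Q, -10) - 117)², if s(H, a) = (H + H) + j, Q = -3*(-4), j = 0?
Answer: 8649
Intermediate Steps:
Q = 12
s(H, a) = 2*H (s(H, a) = (H + H) + 0 = 2*H + 0 = 2*H)
(s(Q, -10) - 117)² = (2*12 - 117)² = (24 - 117)² = (-93)² = 8649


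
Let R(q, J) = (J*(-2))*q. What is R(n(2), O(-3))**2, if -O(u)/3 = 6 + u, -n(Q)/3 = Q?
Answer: 11664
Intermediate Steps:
n(Q) = -3*Q
O(u) = -18 - 3*u (O(u) = -3*(6 + u) = -18 - 3*u)
R(q, J) = -2*J*q (R(q, J) = (-2*J)*q = -2*J*q)
R(n(2), O(-3))**2 = (-2*(-18 - 3*(-3))*(-3*2))**2 = (-2*(-18 + 9)*(-6))**2 = (-2*(-9)*(-6))**2 = (-108)**2 = 11664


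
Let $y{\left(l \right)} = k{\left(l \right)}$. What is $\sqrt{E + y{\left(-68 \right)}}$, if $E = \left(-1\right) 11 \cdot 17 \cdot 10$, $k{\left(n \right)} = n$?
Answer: $i \sqrt{1938} \approx 44.023 i$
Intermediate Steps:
$y{\left(l \right)} = l$
$E = -1870$ ($E = \left(-11\right) 17 \cdot 10 = \left(-187\right) 10 = -1870$)
$\sqrt{E + y{\left(-68 \right)}} = \sqrt{-1870 - 68} = \sqrt{-1938} = i \sqrt{1938}$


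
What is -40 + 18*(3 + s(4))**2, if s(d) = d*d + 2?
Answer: 7898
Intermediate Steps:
s(d) = 2 + d**2 (s(d) = d**2 + 2 = 2 + d**2)
-40 + 18*(3 + s(4))**2 = -40 + 18*(3 + (2 + 4**2))**2 = -40 + 18*(3 + (2 + 16))**2 = -40 + 18*(3 + 18)**2 = -40 + 18*21**2 = -40 + 18*441 = -40 + 7938 = 7898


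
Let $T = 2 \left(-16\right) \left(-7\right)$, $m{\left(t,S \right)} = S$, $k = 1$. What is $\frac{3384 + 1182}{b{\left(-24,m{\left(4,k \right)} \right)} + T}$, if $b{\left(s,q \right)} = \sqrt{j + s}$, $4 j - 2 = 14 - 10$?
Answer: $\frac{2045568}{100397} - \frac{13698 i \sqrt{10}}{100397} \approx 20.375 - 0.43146 i$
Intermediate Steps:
$j = \frac{3}{2}$ ($j = \frac{1}{2} + \frac{14 - 10}{4} = \frac{1}{2} + \frac{1}{4} \cdot 4 = \frac{1}{2} + 1 = \frac{3}{2} \approx 1.5$)
$b{\left(s,q \right)} = \sqrt{\frac{3}{2} + s}$
$T = 224$ ($T = \left(-32\right) \left(-7\right) = 224$)
$\frac{3384 + 1182}{b{\left(-24,m{\left(4,k \right)} \right)} + T} = \frac{3384 + 1182}{\frac{\sqrt{6 + 4 \left(-24\right)}}{2} + 224} = \frac{4566}{\frac{\sqrt{6 - 96}}{2} + 224} = \frac{4566}{\frac{\sqrt{-90}}{2} + 224} = \frac{4566}{\frac{3 i \sqrt{10}}{2} + 224} = \frac{4566}{224 + \frac{3 i \sqrt{10}}{2}}$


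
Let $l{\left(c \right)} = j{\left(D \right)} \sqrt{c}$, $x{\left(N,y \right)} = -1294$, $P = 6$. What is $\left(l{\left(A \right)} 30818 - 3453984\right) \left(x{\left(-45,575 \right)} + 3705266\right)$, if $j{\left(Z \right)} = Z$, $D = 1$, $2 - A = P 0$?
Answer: $-12793460024448 + 114149009096 \sqrt{2} \approx -1.2632 \cdot 10^{13}$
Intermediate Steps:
$A = 2$ ($A = 2 - 6 \cdot 0 = 2 - 0 = 2 + 0 = 2$)
$l{\left(c \right)} = \sqrt{c}$ ($l{\left(c \right)} = 1 \sqrt{c} = \sqrt{c}$)
$\left(l{\left(A \right)} 30818 - 3453984\right) \left(x{\left(-45,575 \right)} + 3705266\right) = \left(\sqrt{2} \cdot 30818 - 3453984\right) \left(-1294 + 3705266\right) = \left(30818 \sqrt{2} - 3453984\right) 3703972 = \left(-3453984 + 30818 \sqrt{2}\right) 3703972 = -12793460024448 + 114149009096 \sqrt{2}$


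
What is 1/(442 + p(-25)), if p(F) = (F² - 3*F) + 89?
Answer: 1/1231 ≈ 0.00081235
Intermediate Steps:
p(F) = 89 + F² - 3*F
1/(442 + p(-25)) = 1/(442 + (89 + (-25)² - 3*(-25))) = 1/(442 + (89 + 625 + 75)) = 1/(442 + 789) = 1/1231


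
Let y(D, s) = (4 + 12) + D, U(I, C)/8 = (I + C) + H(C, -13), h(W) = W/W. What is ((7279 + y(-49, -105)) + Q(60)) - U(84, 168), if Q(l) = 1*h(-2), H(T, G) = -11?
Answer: 5319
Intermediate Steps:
h(W) = 1
U(I, C) = -88 + 8*C + 8*I (U(I, C) = 8*((I + C) - 11) = 8*((C + I) - 11) = 8*(-11 + C + I) = -88 + 8*C + 8*I)
y(D, s) = 16 + D
Q(l) = 1 (Q(l) = 1*1 = 1)
((7279 + y(-49, -105)) + Q(60)) - U(84, 168) = ((7279 + (16 - 49)) + 1) - (-88 + 8*168 + 8*84) = ((7279 - 33) + 1) - (-88 + 1344 + 672) = (7246 + 1) - 1*1928 = 7247 - 1928 = 5319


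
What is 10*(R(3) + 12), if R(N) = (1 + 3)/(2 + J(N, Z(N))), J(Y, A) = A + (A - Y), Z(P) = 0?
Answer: 80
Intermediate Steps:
J(Y, A) = -Y + 2*A
R(N) = 4/(2 - N) (R(N) = (1 + 3)/(2 + (-N + 2*0)) = 4/(2 + (-N + 0)) = 4/(2 - N))
10*(R(3) + 12) = 10*(-4/(-2 + 3) + 12) = 10*(-4/1 + 12) = 10*(-4*1 + 12) = 10*(-4 + 12) = 10*8 = 80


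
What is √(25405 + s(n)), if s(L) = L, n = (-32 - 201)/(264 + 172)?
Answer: √1207321823/218 ≈ 159.39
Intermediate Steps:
n = -233/436 ≈ -0.53440
√(25405 + s(n)) = √(25405 - 233/436) = √(11076347/436) = √1207321823/218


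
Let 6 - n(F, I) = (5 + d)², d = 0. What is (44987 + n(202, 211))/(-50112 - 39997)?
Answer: -44968/90109 ≈ -0.49904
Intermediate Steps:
n(F, I) = -19 (n(F, I) = 6 - (5 + 0)² = 6 - 1*5² = 6 - 1*25 = 6 - 25 = -19)
(44987 + n(202, 211))/(-50112 - 39997) = (44987 - 19)/(-50112 - 39997) = 44968/(-90109) = 44968*(-1/90109) = -44968/90109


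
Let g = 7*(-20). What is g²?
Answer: 19600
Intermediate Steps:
g = -140
g² = (-140)² = 19600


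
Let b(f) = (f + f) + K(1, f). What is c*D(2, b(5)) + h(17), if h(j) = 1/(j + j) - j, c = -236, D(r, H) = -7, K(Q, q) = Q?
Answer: 55591/34 ≈ 1635.0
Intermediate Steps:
b(f) = 1 + 2*f (b(f) = (f + f) + 1 = 2*f + 1 = 1 + 2*f)
h(j) = 1/(2*j) - j
c*D(2, b(5)) + h(17) = -236*(-7) + ((½)/17 - 1*17) = 1652 + ((½)*(1/17) - 17) = 1652 + (1/34 - 17) = 1652 - 577/34 = 55591/34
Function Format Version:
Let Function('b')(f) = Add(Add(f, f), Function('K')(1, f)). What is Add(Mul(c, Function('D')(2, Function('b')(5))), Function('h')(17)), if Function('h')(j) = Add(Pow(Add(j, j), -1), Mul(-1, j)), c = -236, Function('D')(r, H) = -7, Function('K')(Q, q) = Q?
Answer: Rational(55591, 34) ≈ 1635.0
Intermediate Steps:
Function('b')(f) = Add(1, Mul(2, f)) (Function('b')(f) = Add(Add(f, f), 1) = Add(Mul(2, f), 1) = Add(1, Mul(2, f)))
Function('h')(j) = Add(Mul(Rational(1, 2), Pow(j, -1)), Mul(-1, j)) (Function('h')(j) = Add(Pow(Mul(2, j), -1), Mul(-1, j)) = Add(Mul(Rational(1, 2), Pow(j, -1)), Mul(-1, j)))
Add(Mul(c, Function('D')(2, Function('b')(5))), Function('h')(17)) = Add(Mul(-236, -7), Add(Mul(Rational(1, 2), Pow(17, -1)), Mul(-1, 17))) = Add(1652, Add(Mul(Rational(1, 2), Rational(1, 17)), -17)) = Add(1652, Add(Rational(1, 34), -17)) = Add(1652, Rational(-577, 34)) = Rational(55591, 34)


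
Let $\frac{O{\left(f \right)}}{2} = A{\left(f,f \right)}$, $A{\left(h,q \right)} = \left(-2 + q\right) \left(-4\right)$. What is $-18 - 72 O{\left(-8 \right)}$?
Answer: $-5778$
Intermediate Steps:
$A{\left(h,q \right)} = 8 - 4 q$
$O{\left(f \right)} = 16 - 8 f$ ($O{\left(f \right)} = 2 \left(8 - 4 f\right) = 16 - 8 f$)
$-18 - 72 O{\left(-8 \right)} = -18 - 72 \left(16 - -64\right) = -18 - 72 \left(16 + 64\right) = -18 - 5760 = -5778$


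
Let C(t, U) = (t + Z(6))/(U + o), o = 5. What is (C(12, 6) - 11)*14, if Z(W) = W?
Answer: -1442/11 ≈ -131.09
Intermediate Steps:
C(t, U) = (6 + t)/(5 + U) (C(t, U) = (t + 6)/(U + 5) = (6 + t)/(5 + U))
(C(12, 6) - 11)*14 = ((6 + 12)/(5 + 6) - 11)*14 = (18/11 - 11)*14 = -103/11*14 = -1442/11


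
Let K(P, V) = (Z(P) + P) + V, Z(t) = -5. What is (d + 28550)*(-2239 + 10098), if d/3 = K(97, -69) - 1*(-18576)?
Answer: 662883073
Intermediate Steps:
K(P, V) = -5 + P + V (K(P, V) = (-5 + P) + V = -5 + P + V)
d = 55797 (d = 3*((-5 + 97 - 69) - 1*(-18576)) = 3*(23 + 18576) = 3*18599 = 55797)
(d + 28550)*(-2239 + 10098) = (55797 + 28550)*(-2239 + 10098) = 84347*7859 = 662883073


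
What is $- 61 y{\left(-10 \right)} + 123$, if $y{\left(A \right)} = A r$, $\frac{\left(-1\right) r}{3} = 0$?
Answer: $123$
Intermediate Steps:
$r = 0$ ($r = \left(-3\right) 0 = 0$)
$y{\left(A \right)} = 0$ ($y{\left(A \right)} = A 0 = 0$)
$- 61 y{\left(-10 \right)} + 123 = \left(-61\right) 0 + 123 = 0 + 123 = 123$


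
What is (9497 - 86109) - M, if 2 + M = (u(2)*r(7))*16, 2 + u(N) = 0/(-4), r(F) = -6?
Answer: -76802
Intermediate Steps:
u(N) = -2 (u(N) = -2 + 0/(-4) = -2 + 0*(-¼) = -2 + 0 = -2)
M = 190 (M = -2 - 2*(-6)*16 = -2 + 12*16 = -2 + 192 = 190)
(9497 - 86109) - M = (9497 - 86109) - 1*190 = -76612 - 190 = -76802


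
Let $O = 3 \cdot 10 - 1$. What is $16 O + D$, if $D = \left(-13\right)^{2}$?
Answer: $633$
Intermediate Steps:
$O = 29$ ($O = 30 - 1 = 29$)
$D = 169$
$16 O + D = 16 \cdot 29 + 169 = 464 + 169 = 633$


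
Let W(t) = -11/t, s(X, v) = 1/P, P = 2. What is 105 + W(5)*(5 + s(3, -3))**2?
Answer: 769/20 ≈ 38.450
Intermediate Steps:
s(X, v) = 1/2
105 + W(5)*(5 + s(3, -3))**2 = 105 + (-11/5)*(5 + 1/2)**2 = 105 + (-11*1/5)*(11/2)**2 = 105 - 11/5*121/4 = 105 - 1331/20 = 769/20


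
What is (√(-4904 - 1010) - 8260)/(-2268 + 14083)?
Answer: -1652/2363 + I*√5914/11815 ≈ -0.69911 + 0.0065089*I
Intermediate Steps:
(√(-4904 - 1010) - 8260)/(-2268 + 14083) = (√(-5914) - 8260)/11815 = (I*√5914 - 8260)*(1/11815) = (-8260 + I*√5914)*(1/11815) = -1652/2363 + I*√5914/11815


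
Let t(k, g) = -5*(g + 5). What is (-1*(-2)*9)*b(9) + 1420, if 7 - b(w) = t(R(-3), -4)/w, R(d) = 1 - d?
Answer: 1556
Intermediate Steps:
t(k, g) = -25 - 5*g (t(k, g) = -5*(5 + g) = -25 - 5*g)
b(w) = 7 + 5/w (b(w) = 7 - (-25 - 5*(-4))/w = 7 - (-25 + 20)/w = 7 - (-5)/w = 7 + 5/w)
(-1*(-2)*9)*b(9) + 1420 = (-1*(-2)*9)*(7 + 5/9) + 1420 = (2*9)*(7 + 5*(⅑)) + 1420 = 18*(7 + 5/9) + 1420 = 18*(68/9) + 1420 = 136 + 1420 = 1556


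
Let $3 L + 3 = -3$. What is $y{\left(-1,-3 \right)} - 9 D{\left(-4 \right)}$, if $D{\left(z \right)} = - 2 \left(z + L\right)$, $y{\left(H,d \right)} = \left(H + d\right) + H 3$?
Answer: $-115$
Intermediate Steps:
$L = -2$ ($L = -1 + \frac{1}{3} \left(-3\right) = -1 - 1 = -2$)
$y{\left(H,d \right)} = d + 4 H$ ($y{\left(H,d \right)} = \left(H + d\right) + 3 H = d + 4 H$)
$D{\left(z \right)} = 4 - 2 z$ ($D{\left(z \right)} = - 2 \left(z - 2\right) = - 2 \left(-2 + z\right) = 4 - 2 z$)
$y{\left(-1,-3 \right)} - 9 D{\left(-4 \right)} = \left(-3 + 4 \left(-1\right)\right) - 9 \left(4 - -8\right) = \left(-3 - 4\right) - 9 \left(4 + 8\right) = -7 - 108 = -115$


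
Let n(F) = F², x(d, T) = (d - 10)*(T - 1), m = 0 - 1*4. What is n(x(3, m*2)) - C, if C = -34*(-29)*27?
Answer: -22653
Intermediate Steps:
m = -4 (m = 0 - 4 = -4)
x(d, T) = (-1 + T)*(-10 + d) (x(d, T) = (-10 + d)*(-1 + T) = (-1 + T)*(-10 + d))
C = 26622 (C = 986*27 = 26622)
n(x(3, m*2)) - C = (10 - 1*3 - (-40)*2 - 4*2*3)² - 1*26622 = (10 - 3 - 10*(-8) - 8*3)² - 26622 = (10 - 3 + 80 - 24)² - 26622 = 63² - 26622 = 3969 - 26622 = -22653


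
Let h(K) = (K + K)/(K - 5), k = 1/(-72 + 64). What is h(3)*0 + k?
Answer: -⅛ ≈ -0.12500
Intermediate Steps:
k = -⅛ (k = 1/(-8) = -⅛ ≈ -0.12500)
h(K) = 2*K/(-5 + K) (h(K) = (2*K)/(-5 + K) = 2*K/(-5 + K))
h(3)*0 + k = (2*3/(-5 + 3))*0 - ⅛ = (2*3/(-2))*0 - ⅛ = (2*3*(-½))*0 - ⅛ = -3*0 - ⅛ = 0 - ⅛ = -⅛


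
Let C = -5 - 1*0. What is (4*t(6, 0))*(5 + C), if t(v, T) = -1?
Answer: 0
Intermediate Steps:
C = -5 (C = -5 + 0 = -5)
(4*t(6, 0))*(5 + C) = (4*(-1))*(5 - 5) = -4*0 = 0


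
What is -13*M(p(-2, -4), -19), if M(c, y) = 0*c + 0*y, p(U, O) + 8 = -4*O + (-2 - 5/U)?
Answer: 0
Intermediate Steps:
p(U, O) = -10 - 5/U - 4*O (p(U, O) = -8 + (-4*O + (-2 - 5/U)) = -8 + (-2 - 5/U - 4*O) = -10 - 5/U - 4*O)
M(c, y) = 0 (M(c, y) = 0 + 0 = 0)
-13*M(p(-2, -4), -19) = -13*0 = 0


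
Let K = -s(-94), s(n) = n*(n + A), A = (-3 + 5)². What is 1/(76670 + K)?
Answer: 1/68210 ≈ 1.4661e-5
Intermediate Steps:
A = 4 (A = 2² = 4)
s(n) = n*(4 + n) (s(n) = n*(n + 4) = n*(4 + n))
K = -8460 (K = -(-94)*(4 - 94) = -(-94)*(-90) = -1*8460 = -8460)
1/(76670 + K) = 1/(76670 - 8460) = 1/68210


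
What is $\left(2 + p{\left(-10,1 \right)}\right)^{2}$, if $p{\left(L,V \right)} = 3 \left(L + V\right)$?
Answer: $625$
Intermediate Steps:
$p{\left(L,V \right)} = 3 L + 3 V$
$\left(2 + p{\left(-10,1 \right)}\right)^{2} = \left(2 + \left(3 \left(-10\right) + 3 \cdot 1\right)\right)^{2} = \left(2 + \left(-30 + 3\right)\right)^{2} = \left(2 - 27\right)^{2} = \left(-25\right)^{2} = 625$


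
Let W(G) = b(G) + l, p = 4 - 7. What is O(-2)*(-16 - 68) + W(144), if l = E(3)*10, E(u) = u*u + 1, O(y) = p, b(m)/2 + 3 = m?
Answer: 634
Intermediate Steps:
b(m) = -6 + 2*m
p = -3
O(y) = -3
E(u) = 1 + u**2 (E(u) = u**2 + 1 = 1 + u**2)
l = 100 (l = (1 + 3**2)*10 = (1 + 9)*10 = 10*10 = 100)
W(G) = 94 + 2*G (W(G) = (-6 + 2*G) + 100 = 94 + 2*G)
O(-2)*(-16 - 68) + W(144) = -3*(-16 - 68) + (94 + 2*144) = -3*(-84) + (94 + 288) = 252 + 382 = 634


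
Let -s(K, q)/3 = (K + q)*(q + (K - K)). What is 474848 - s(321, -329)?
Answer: 482744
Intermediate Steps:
s(K, q) = -3*q*(K + q) (s(K, q) = -3*(K + q)*(q + (K - K)) = -3*(K + q)*(q + 0) = -3*(K + q)*q = -3*q*(K + q))
474848 - s(321, -329) = 474848 - (-3)*(-329)*(321 - 329) = 474848 - (-3)*(-329)*(-8) = 474848 - 1*(-7896) = 474848 + 7896 = 482744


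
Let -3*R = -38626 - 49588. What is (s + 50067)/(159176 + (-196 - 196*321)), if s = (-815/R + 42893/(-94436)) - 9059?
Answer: 170808149711655/400134289065728 ≈ 0.42688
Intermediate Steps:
R = 88214/3 (R = -(-38626 - 49588)/3 = -⅓*(-88214) = 88214/3 ≈ 29405.)
s = -37735357228029/4165288652 (s = (-815/88214/3 + 42893/(-94436)) - 9059 = (-815*3/88214 + 42893*(-1/94436)) - 9059 = (-2445/88214 - 42893/94436) - 9059 = -2007329561/4165288652 - 9059 = -37735357228029/4165288652 ≈ -9059.5)
(s + 50067)/(159176 + (-196 - 196*321)) = (-37735357228029/4165288652 + 50067)/(159176 + (-196 - 196*321)) = 170808149711655/(4165288652*(159176 + (-196 - 62916))) = 170808149711655/(4165288652*(159176 - 63112)) = (170808149711655/4165288652)/96064 = (170808149711655/4165288652)*(1/96064) = 170808149711655/400134289065728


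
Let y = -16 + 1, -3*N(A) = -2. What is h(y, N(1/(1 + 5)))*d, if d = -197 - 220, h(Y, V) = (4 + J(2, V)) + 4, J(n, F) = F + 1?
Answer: -4031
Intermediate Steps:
J(n, F) = 1 + F
N(A) = ⅔ (N(A) = -⅓*(-2) = ⅔)
y = -15
h(Y, V) = 9 + V (h(Y, V) = (4 + (1 + V)) + 4 = (5 + V) + 4 = 9 + V)
d = -417
h(y, N(1/(1 + 5)))*d = (9 + ⅔)*(-417) = (29/3)*(-417) = -4031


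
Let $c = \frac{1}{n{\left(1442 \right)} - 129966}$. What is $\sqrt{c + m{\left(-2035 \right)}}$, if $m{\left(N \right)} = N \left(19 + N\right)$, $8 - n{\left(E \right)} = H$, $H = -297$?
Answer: $\frac{\sqrt{68972135831768099}}{129661} \approx 2025.5$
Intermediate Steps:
$n{\left(E \right)} = 305$ ($n{\left(E \right)} = 8 - -297 = 8 + 297 = 305$)
$c = - \frac{1}{129661}$ ($c = \frac{1}{305 - 129966} = \frac{1}{-129661} = - \frac{1}{129661} \approx -7.7124 \cdot 10^{-6}$)
$\sqrt{c + m{\left(-2035 \right)}} = \sqrt{- \frac{1}{129661} - 2035 \left(19 - 2035\right)} = \sqrt{- \frac{1}{129661} - -4102560} = \sqrt{- \frac{1}{129661} + 4102560} = \sqrt{\frac{531942032159}{129661}} = \frac{\sqrt{68972135831768099}}{129661}$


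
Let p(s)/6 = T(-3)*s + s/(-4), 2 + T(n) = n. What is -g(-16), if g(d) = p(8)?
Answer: 252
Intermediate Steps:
T(n) = -2 + n
p(s) = -63*s/2 (p(s) = 6*((-2 - 3)*s + s/(-4)) = 6*(-5*s + s*(-¼)) = 6*(-5*s - s/4) = 6*(-21*s/4) = -63*s/2)
g(d) = -252 (g(d) = -63/2*8 = -252)
-g(-16) = -1*(-252) = 252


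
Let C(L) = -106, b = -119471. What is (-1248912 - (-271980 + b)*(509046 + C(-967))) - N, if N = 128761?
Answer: 199223694267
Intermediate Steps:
(-1248912 - (-271980 + b)*(509046 + C(-967))) - N = (-1248912 - (-271980 - 119471)*(509046 - 106)) - 1*128761 = (-1248912 - (-391451)*508940) - 128761 = (-1248912 - 1*(-199225071940)) - 128761 = (-1248912 + 199225071940) - 128761 = 199223823028 - 128761 = 199223694267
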